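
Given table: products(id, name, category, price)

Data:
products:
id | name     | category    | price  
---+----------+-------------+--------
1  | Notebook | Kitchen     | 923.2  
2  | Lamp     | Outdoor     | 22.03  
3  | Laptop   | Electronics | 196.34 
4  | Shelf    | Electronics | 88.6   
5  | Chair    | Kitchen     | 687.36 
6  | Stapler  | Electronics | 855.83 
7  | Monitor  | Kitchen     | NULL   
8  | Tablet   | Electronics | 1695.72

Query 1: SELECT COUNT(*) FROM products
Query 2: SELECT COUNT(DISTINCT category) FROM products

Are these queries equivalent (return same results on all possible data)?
No, not equivalent

Query 1 returns: [(8,)]
Query 2 returns: [(3,)]

Reason: COUNT(*) counts rows, COUNT(DISTINCT category) counts unique categorys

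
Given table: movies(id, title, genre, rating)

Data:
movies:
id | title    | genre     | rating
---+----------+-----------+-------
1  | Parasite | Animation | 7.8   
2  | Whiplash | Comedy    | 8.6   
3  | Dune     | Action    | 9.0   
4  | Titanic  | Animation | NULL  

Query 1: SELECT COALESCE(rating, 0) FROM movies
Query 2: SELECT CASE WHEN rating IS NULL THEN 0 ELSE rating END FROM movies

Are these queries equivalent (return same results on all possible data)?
Yes, equivalent

Both queries return: [(0,), (7.8,), (8.6,), (9.0,)]

Reason: COALESCE vs CASE for NULL handling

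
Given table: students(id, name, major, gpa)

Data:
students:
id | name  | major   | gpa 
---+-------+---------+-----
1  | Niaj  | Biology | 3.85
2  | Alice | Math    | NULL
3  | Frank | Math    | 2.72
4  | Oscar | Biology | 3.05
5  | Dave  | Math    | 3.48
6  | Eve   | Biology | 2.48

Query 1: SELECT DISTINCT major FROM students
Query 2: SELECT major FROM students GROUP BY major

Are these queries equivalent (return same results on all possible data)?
Yes, equivalent

Both queries return: [('Biology',), ('Math',)]

Reason: Both get unique majors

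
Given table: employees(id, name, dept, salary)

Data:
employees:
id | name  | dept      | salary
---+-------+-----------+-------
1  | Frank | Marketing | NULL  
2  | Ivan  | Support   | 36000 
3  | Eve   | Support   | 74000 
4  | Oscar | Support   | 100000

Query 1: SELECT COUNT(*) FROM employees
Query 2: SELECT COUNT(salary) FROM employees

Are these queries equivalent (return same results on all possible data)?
No, not equivalent

Query 1 returns: [(4,)]
Query 2 returns: [(3,)]

Reason: COUNT(*) includes NULLs, COUNT(column) excludes them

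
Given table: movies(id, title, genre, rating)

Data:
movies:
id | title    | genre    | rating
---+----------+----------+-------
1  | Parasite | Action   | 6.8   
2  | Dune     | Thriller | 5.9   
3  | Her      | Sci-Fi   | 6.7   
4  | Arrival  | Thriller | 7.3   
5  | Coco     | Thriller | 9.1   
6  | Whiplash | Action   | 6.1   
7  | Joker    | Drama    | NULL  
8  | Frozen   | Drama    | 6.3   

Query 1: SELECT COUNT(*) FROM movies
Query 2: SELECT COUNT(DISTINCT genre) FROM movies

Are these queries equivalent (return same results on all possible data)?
No, not equivalent

Query 1 returns: [(8,)]
Query 2 returns: [(4,)]

Reason: COUNT(*) counts rows, COUNT(DISTINCT genre) counts unique genres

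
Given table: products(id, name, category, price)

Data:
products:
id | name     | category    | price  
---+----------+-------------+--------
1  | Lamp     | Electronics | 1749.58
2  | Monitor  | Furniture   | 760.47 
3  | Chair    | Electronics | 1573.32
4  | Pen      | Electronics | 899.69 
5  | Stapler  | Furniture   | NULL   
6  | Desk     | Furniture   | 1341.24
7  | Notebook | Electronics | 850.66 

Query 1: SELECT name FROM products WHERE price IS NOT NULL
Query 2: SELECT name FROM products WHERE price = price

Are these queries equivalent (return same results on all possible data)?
Yes, equivalent

Both queries return: [('Chair',), ('Desk',), ('Lamp',), ('Monitor',), ('Notebook',), ('Pen',)]

Reason: IS NOT NULL vs self-equality (both exclude NULLs)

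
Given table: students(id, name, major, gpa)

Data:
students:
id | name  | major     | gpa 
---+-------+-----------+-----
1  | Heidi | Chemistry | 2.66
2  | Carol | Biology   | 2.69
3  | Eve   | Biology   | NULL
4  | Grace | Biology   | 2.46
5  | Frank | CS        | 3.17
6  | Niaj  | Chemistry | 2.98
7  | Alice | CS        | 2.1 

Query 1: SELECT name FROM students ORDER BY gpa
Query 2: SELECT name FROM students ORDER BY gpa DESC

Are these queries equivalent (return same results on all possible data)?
No, not equivalent

Query 1 returns: [('Eve',), ('Alice',), ('Grace',), ('Heidi',), ('Carol',), ('Niaj',), ('Frank',)]
Query 2 returns: [('Frank',), ('Niaj',), ('Carol',), ('Heidi',), ('Grace',), ('Alice',), ('Eve',)]

Reason: ASC vs DESC gives opposite ordering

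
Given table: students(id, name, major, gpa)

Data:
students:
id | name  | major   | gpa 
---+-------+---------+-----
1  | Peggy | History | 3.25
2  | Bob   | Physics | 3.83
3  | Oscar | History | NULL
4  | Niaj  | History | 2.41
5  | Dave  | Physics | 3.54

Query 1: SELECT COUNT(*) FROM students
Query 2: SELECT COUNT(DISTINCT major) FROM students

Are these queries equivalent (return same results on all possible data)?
No, not equivalent

Query 1 returns: [(5,)]
Query 2 returns: [(2,)]

Reason: COUNT(*) counts rows, COUNT(DISTINCT major) counts unique majors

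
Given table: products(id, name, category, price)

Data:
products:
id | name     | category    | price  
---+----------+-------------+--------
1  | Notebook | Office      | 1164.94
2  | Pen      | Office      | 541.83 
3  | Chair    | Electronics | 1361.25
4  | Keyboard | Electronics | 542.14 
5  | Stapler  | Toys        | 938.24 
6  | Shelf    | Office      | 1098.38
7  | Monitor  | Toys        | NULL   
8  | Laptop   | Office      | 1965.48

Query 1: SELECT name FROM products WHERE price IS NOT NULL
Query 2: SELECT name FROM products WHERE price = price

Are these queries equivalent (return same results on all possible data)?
Yes, equivalent

Both queries return: [('Chair',), ('Keyboard',), ('Laptop',), ('Notebook',), ('Pen',), ('Shelf',), ('Stapler',)]

Reason: IS NOT NULL vs self-equality (both exclude NULLs)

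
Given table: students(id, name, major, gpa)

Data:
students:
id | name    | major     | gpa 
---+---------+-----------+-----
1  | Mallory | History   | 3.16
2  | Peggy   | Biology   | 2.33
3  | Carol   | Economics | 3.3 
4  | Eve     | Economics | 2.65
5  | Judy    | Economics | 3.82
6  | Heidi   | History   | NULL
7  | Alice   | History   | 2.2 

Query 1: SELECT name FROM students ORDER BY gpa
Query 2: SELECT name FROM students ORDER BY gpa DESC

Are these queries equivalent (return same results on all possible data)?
No, not equivalent

Query 1 returns: [('Heidi',), ('Alice',), ('Peggy',), ('Eve',), ('Mallory',), ('Carol',), ('Judy',)]
Query 2 returns: [('Judy',), ('Carol',), ('Mallory',), ('Eve',), ('Peggy',), ('Alice',), ('Heidi',)]

Reason: ASC vs DESC gives opposite ordering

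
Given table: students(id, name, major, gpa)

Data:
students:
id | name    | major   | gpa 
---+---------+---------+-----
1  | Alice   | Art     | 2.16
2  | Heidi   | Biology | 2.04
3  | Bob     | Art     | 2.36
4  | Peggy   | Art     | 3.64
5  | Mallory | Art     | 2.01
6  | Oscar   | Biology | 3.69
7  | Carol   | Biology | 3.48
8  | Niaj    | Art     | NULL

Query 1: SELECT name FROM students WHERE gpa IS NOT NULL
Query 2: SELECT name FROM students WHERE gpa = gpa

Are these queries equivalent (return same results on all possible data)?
Yes, equivalent

Both queries return: [('Alice',), ('Bob',), ('Carol',), ('Heidi',), ('Mallory',), ('Oscar',), ('Peggy',)]

Reason: IS NOT NULL vs self-equality (both exclude NULLs)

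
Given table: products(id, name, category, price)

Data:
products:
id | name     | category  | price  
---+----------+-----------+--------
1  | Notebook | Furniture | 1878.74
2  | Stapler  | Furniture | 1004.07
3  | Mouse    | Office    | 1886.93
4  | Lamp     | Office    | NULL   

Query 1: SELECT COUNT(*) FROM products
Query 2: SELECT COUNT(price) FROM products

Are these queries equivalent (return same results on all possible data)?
No, not equivalent

Query 1 returns: [(4,)]
Query 2 returns: [(3,)]

Reason: COUNT(*) includes NULLs, COUNT(column) excludes them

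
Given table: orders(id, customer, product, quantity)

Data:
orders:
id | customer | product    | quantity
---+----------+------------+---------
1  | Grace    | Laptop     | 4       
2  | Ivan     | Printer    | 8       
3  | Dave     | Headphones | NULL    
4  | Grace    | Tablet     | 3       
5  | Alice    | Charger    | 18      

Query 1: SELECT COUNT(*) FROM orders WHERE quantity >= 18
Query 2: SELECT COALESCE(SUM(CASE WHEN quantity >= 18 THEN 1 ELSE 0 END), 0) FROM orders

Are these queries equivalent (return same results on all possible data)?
Yes, equivalent

Both queries return: [(1,)]

Reason: COUNT with WHERE vs conditional SUM (COALESCE handles empty-table NULL)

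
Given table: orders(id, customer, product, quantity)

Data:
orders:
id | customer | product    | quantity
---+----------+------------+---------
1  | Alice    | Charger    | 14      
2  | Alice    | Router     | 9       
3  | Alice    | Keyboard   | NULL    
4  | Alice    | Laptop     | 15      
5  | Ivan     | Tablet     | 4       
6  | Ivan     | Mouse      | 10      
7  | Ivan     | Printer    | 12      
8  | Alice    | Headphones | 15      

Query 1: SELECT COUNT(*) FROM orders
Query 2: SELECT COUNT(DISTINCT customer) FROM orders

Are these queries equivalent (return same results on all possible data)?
No, not equivalent

Query 1 returns: [(8,)]
Query 2 returns: [(2,)]

Reason: COUNT(*) counts rows, COUNT(DISTINCT customer) counts unique customers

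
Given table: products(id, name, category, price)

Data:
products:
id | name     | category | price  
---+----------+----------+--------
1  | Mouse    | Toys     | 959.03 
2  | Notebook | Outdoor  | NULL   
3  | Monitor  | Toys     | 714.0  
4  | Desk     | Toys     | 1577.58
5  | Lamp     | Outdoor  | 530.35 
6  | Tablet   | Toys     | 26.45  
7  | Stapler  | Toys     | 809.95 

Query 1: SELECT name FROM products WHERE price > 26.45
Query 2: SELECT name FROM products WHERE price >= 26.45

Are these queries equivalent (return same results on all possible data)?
No, not equivalent

Query 1 returns: [('Mouse',), ('Monitor',), ('Desk',), ('Lamp',), ('Stapler',)]
Query 2 returns: [('Mouse',), ('Monitor',), ('Desk',), ('Lamp',), ('Tablet',), ('Stapler',)]

Reason: > vs >= gives different results when price = 26.45 exists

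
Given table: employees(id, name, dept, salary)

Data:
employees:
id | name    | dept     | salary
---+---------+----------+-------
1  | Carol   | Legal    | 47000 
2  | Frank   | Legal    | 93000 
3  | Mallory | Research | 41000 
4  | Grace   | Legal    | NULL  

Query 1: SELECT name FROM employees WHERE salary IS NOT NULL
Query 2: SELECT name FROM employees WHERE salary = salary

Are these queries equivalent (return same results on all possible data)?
Yes, equivalent

Both queries return: [('Carol',), ('Frank',), ('Mallory',)]

Reason: IS NOT NULL vs self-equality (both exclude NULLs)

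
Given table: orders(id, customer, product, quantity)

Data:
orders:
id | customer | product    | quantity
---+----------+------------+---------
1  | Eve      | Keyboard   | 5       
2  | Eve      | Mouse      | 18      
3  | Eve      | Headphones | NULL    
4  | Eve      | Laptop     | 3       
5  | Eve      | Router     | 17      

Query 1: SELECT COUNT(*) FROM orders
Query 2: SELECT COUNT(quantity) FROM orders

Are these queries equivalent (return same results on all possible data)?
No, not equivalent

Query 1 returns: [(5,)]
Query 2 returns: [(4,)]

Reason: COUNT(*) includes NULLs, COUNT(column) excludes them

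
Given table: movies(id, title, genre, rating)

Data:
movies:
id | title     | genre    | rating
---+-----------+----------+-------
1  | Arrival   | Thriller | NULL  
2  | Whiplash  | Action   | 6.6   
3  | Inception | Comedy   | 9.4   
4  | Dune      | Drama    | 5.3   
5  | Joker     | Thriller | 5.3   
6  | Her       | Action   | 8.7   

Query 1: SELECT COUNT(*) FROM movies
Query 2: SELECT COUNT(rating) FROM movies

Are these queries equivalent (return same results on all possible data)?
No, not equivalent

Query 1 returns: [(6,)]
Query 2 returns: [(5,)]

Reason: COUNT(*) includes NULLs, COUNT(column) excludes them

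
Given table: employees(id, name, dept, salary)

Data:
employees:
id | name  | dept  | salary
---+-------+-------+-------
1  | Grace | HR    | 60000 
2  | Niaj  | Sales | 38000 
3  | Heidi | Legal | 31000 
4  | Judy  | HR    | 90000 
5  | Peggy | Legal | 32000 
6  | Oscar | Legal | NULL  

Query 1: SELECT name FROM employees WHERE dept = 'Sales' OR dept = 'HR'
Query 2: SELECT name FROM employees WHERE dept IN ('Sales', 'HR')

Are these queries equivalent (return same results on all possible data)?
Yes, equivalent

Both queries return: [('Grace',), ('Judy',), ('Niaj',)]

Reason: OR vs IN are equivalent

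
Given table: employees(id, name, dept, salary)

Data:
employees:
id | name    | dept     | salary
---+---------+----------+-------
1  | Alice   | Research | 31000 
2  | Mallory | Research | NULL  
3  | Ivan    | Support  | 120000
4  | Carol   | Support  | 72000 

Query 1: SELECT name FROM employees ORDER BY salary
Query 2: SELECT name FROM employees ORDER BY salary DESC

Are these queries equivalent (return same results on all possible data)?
No, not equivalent

Query 1 returns: [('Mallory',), ('Alice',), ('Carol',), ('Ivan',)]
Query 2 returns: [('Ivan',), ('Carol',), ('Alice',), ('Mallory',)]

Reason: ASC vs DESC gives opposite ordering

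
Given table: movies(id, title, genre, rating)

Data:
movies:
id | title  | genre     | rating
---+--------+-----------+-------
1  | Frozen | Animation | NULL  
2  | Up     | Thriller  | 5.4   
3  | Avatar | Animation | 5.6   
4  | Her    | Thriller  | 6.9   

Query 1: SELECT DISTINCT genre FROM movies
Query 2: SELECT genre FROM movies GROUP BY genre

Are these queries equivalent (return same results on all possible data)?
Yes, equivalent

Both queries return: [('Animation',), ('Thriller',)]

Reason: Both get unique genres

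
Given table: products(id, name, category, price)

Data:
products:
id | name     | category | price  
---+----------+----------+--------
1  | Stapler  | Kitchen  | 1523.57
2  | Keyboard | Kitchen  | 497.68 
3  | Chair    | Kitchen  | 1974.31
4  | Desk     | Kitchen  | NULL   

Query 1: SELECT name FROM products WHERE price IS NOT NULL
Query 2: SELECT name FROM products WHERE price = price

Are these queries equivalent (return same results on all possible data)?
Yes, equivalent

Both queries return: [('Chair',), ('Keyboard',), ('Stapler',)]

Reason: IS NOT NULL vs self-equality (both exclude NULLs)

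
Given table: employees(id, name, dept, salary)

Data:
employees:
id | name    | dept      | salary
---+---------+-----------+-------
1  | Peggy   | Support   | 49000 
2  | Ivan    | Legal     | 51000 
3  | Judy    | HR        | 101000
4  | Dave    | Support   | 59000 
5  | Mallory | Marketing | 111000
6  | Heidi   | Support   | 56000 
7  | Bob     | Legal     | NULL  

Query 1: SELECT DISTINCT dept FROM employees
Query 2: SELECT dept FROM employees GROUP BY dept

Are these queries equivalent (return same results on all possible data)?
Yes, equivalent

Both queries return: [('HR',), ('Legal',), ('Marketing',), ('Support',)]

Reason: Both get unique depts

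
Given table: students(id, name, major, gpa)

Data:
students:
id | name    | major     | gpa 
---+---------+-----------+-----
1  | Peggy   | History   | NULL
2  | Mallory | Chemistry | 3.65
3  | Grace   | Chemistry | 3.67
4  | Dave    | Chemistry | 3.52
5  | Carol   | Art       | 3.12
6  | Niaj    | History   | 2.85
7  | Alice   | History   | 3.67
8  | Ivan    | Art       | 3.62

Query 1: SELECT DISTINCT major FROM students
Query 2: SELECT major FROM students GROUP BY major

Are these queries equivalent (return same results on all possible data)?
Yes, equivalent

Both queries return: [('Art',), ('Chemistry',), ('History',)]

Reason: Both get unique majors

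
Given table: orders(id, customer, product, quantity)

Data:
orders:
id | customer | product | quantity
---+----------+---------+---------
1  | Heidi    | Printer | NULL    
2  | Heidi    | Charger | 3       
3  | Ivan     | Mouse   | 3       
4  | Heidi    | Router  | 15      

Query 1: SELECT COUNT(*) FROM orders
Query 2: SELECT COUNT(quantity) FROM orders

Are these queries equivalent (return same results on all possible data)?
No, not equivalent

Query 1 returns: [(4,)]
Query 2 returns: [(3,)]

Reason: COUNT(*) includes NULLs, COUNT(column) excludes them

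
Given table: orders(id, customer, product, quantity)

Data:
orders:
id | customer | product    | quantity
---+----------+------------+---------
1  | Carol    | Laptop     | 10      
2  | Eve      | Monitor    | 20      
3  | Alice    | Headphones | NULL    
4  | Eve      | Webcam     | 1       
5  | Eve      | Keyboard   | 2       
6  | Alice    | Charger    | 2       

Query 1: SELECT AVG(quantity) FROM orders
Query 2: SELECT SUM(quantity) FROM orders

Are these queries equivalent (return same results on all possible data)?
No, not equivalent

Query 1 returns: [(7.0,)]
Query 2 returns: [(35,)]

Reason: AVG vs SUM give different aggregate values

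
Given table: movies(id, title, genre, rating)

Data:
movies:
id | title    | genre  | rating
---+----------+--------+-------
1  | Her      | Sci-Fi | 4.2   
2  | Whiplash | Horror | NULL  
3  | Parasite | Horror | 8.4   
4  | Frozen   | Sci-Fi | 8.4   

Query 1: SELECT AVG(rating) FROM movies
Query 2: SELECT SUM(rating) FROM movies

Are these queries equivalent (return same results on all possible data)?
No, not equivalent

Query 1 returns: [(7.0,)]
Query 2 returns: [(21.0,)]

Reason: AVG vs SUM give different aggregate values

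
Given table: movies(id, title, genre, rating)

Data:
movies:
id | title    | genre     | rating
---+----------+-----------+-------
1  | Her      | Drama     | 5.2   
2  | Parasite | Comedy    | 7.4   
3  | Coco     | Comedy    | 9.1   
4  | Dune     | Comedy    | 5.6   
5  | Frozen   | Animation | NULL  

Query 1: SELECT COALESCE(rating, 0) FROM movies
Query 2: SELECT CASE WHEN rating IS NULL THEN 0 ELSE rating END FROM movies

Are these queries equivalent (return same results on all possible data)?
Yes, equivalent

Both queries return: [(0,), (5.2,), (5.6,), (7.4,), (9.1,)]

Reason: COALESCE vs CASE for NULL handling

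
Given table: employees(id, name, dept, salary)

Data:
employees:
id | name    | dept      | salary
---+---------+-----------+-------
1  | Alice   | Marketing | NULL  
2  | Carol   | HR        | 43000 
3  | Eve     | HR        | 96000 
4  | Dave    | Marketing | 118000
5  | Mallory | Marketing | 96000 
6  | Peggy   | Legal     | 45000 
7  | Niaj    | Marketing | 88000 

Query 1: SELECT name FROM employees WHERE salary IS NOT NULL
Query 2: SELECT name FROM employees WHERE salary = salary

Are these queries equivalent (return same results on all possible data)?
Yes, equivalent

Both queries return: [('Carol',), ('Dave',), ('Eve',), ('Mallory',), ('Niaj',), ('Peggy',)]

Reason: IS NOT NULL vs self-equality (both exclude NULLs)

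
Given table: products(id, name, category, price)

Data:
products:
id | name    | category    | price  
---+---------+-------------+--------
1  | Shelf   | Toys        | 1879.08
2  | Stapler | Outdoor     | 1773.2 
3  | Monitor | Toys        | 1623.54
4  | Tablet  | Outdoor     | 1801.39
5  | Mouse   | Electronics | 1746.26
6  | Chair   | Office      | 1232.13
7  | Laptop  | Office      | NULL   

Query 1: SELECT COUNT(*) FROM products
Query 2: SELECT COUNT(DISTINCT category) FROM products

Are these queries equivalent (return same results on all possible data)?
No, not equivalent

Query 1 returns: [(7,)]
Query 2 returns: [(4,)]

Reason: COUNT(*) counts rows, COUNT(DISTINCT category) counts unique categorys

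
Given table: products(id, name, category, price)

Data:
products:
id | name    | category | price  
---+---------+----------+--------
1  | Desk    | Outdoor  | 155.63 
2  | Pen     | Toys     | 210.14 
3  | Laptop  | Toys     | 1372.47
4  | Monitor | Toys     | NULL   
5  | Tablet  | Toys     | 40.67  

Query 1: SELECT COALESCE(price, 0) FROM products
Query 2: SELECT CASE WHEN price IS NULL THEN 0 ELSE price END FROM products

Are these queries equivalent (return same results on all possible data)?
Yes, equivalent

Both queries return: [(0,), (40.67,), (155.63,), (210.14,), (1372.47,)]

Reason: COALESCE vs CASE for NULL handling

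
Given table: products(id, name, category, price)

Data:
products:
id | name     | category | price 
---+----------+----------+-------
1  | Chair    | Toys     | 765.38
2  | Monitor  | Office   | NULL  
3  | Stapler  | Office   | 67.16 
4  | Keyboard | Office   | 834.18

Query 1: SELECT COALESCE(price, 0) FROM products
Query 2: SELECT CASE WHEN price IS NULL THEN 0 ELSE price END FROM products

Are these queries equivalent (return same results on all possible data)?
Yes, equivalent

Both queries return: [(0,), (67.16,), (765.38,), (834.18,)]

Reason: COALESCE vs CASE for NULL handling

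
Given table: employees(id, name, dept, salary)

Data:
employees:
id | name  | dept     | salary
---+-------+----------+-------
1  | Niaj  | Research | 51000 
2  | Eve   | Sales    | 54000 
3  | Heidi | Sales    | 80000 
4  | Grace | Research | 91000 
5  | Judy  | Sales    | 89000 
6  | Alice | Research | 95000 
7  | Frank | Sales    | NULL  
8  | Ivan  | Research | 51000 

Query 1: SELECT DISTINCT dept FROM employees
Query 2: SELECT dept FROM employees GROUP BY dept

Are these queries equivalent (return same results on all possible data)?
Yes, equivalent

Both queries return: [('Research',), ('Sales',)]

Reason: Both get unique depts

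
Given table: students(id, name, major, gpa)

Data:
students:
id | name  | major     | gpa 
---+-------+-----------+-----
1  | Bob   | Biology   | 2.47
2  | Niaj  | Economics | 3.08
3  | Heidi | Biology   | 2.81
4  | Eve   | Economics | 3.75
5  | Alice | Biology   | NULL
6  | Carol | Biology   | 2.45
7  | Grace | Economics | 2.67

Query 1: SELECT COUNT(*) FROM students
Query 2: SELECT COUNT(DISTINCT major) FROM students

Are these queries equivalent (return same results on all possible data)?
No, not equivalent

Query 1 returns: [(7,)]
Query 2 returns: [(2,)]

Reason: COUNT(*) counts rows, COUNT(DISTINCT major) counts unique majors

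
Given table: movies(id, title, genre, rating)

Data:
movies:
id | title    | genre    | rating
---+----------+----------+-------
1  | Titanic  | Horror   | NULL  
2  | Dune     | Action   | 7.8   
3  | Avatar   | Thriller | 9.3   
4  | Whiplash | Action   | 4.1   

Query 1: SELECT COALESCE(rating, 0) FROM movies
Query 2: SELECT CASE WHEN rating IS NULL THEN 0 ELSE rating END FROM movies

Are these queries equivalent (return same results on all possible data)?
Yes, equivalent

Both queries return: [(0,), (4.1,), (7.8,), (9.3,)]

Reason: COALESCE vs CASE for NULL handling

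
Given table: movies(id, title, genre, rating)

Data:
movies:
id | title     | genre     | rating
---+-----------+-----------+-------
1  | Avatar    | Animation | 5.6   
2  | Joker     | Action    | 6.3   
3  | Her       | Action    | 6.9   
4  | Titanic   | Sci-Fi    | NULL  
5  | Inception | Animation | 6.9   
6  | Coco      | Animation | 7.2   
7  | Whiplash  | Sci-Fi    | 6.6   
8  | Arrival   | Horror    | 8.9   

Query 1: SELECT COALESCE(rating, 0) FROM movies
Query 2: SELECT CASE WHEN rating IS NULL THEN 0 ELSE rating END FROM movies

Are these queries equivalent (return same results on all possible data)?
Yes, equivalent

Both queries return: [(0,), (5.6,), (6.3,), (6.6,), (6.9,), (6.9,), (7.2,), (8.9,)]

Reason: COALESCE vs CASE for NULL handling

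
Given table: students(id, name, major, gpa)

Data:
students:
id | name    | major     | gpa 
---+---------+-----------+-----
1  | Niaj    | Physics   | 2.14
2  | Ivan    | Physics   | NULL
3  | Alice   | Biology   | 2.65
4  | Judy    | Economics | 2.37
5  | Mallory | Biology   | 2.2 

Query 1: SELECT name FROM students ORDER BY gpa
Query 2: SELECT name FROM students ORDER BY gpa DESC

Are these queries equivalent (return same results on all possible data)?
No, not equivalent

Query 1 returns: [('Ivan',), ('Niaj',), ('Mallory',), ('Judy',), ('Alice',)]
Query 2 returns: [('Alice',), ('Judy',), ('Mallory',), ('Niaj',), ('Ivan',)]

Reason: ASC vs DESC gives opposite ordering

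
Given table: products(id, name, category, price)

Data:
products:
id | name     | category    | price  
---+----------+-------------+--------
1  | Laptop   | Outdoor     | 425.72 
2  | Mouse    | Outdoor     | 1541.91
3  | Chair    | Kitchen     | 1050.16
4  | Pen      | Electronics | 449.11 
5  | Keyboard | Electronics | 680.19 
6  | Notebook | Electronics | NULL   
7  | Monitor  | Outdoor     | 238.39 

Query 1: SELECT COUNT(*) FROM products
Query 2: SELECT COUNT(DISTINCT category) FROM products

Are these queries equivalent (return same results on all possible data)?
No, not equivalent

Query 1 returns: [(7,)]
Query 2 returns: [(3,)]

Reason: COUNT(*) counts rows, COUNT(DISTINCT category) counts unique categorys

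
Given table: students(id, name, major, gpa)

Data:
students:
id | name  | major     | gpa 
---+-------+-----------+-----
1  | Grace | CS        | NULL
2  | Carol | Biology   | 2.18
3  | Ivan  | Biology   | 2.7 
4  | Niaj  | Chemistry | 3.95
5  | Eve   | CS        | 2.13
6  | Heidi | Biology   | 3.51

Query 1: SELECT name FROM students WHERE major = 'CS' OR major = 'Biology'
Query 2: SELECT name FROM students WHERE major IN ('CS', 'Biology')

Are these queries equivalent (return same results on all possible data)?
Yes, equivalent

Both queries return: [('Carol',), ('Eve',), ('Grace',), ('Heidi',), ('Ivan',)]

Reason: OR vs IN are equivalent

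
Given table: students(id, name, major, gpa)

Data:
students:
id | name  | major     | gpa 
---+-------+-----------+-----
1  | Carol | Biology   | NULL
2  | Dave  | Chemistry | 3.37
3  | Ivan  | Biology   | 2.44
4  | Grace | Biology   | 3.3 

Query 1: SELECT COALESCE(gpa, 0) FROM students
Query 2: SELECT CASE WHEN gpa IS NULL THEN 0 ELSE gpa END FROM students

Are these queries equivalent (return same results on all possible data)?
Yes, equivalent

Both queries return: [(0,), (2.44,), (3.3,), (3.37,)]

Reason: COALESCE vs CASE for NULL handling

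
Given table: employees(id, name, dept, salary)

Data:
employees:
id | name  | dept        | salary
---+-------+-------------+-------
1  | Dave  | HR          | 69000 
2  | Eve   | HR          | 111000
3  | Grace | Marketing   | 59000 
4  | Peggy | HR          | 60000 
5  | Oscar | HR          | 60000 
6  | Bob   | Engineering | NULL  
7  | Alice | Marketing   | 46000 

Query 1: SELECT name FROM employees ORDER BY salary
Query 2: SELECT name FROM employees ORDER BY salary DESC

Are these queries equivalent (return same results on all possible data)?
No, not equivalent

Query 1 returns: [('Bob',), ('Alice',), ('Grace',), ('Peggy',), ('Oscar',), ('Dave',), ('Eve',)]
Query 2 returns: [('Eve',), ('Dave',), ('Peggy',), ('Oscar',), ('Grace',), ('Alice',), ('Bob',)]

Reason: ASC vs DESC gives opposite ordering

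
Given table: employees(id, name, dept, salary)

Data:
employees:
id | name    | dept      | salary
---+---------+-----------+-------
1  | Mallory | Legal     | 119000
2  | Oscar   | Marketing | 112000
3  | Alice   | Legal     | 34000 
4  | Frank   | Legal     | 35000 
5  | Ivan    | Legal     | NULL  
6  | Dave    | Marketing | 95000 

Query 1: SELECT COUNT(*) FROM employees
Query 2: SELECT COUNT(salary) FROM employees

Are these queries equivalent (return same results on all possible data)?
No, not equivalent

Query 1 returns: [(6,)]
Query 2 returns: [(5,)]

Reason: COUNT(*) includes NULLs, COUNT(column) excludes them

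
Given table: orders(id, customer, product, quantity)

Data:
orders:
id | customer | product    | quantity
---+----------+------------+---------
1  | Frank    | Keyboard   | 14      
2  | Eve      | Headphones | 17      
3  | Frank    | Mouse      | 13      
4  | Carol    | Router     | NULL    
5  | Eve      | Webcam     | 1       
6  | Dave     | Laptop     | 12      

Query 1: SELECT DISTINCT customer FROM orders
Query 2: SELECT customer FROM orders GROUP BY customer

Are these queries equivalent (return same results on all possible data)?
Yes, equivalent

Both queries return: [('Carol',), ('Dave',), ('Eve',), ('Frank',)]

Reason: Both get unique customers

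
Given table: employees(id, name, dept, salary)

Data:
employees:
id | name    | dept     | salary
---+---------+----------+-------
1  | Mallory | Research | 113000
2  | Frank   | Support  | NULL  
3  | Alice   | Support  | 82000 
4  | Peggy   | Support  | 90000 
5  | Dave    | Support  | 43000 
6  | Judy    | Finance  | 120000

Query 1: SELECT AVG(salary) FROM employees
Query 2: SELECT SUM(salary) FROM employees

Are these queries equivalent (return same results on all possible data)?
No, not equivalent

Query 1 returns: [(89600.0,)]
Query 2 returns: [(448000,)]

Reason: AVG vs SUM give different aggregate values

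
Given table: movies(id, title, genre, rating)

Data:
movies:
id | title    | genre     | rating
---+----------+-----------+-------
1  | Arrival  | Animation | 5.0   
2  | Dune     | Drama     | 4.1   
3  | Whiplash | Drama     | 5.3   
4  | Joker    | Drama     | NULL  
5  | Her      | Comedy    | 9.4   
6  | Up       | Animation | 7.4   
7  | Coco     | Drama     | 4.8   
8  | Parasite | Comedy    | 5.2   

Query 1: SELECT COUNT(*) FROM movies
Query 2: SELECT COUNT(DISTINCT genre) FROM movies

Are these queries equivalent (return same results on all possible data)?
No, not equivalent

Query 1 returns: [(8,)]
Query 2 returns: [(3,)]

Reason: COUNT(*) counts rows, COUNT(DISTINCT genre) counts unique genres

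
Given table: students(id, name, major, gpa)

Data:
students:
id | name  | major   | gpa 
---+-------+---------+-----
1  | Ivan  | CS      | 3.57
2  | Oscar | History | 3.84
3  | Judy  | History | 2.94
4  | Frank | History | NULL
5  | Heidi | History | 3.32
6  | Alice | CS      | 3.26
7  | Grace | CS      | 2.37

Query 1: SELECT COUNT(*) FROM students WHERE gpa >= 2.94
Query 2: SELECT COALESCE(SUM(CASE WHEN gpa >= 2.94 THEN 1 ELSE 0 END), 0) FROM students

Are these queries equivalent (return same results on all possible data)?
Yes, equivalent

Both queries return: [(5,)]

Reason: COUNT with WHERE vs conditional SUM (COALESCE handles empty-table NULL)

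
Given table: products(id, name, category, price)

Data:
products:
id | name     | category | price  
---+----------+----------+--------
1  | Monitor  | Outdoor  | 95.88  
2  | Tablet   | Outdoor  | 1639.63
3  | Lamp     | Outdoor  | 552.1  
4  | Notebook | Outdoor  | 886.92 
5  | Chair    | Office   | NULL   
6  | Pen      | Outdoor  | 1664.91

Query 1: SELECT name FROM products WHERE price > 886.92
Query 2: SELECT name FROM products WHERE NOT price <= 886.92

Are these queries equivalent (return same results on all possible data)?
Yes, equivalent

Both queries return: [('Pen',), ('Tablet',)]

Reason: Both filter price > 886.92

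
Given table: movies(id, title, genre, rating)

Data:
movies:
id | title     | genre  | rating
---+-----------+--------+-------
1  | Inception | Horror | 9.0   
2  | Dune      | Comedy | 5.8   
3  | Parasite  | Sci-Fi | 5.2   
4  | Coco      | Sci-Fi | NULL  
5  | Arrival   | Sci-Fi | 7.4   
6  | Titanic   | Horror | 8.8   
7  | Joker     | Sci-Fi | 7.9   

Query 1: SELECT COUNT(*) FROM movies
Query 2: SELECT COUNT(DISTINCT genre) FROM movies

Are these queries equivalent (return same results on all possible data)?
No, not equivalent

Query 1 returns: [(7,)]
Query 2 returns: [(3,)]

Reason: COUNT(*) counts rows, COUNT(DISTINCT genre) counts unique genres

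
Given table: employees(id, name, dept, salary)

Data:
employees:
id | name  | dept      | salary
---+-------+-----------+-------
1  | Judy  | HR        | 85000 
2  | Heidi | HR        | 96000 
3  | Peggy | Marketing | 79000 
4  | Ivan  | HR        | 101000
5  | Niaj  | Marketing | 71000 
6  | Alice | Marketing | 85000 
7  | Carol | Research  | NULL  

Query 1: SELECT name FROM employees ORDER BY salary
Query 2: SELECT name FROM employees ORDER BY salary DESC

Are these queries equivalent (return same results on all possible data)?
No, not equivalent

Query 1 returns: [('Carol',), ('Niaj',), ('Peggy',), ('Judy',), ('Alice',), ('Heidi',), ('Ivan',)]
Query 2 returns: [('Ivan',), ('Heidi',), ('Judy',), ('Alice',), ('Peggy',), ('Niaj',), ('Carol',)]

Reason: ASC vs DESC gives opposite ordering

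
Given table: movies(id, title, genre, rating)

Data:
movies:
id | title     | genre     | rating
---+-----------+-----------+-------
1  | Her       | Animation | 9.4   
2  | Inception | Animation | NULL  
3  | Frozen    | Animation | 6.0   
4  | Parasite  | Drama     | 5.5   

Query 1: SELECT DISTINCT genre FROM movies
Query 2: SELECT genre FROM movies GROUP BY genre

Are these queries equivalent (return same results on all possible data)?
Yes, equivalent

Both queries return: [('Animation',), ('Drama',)]

Reason: Both get unique genres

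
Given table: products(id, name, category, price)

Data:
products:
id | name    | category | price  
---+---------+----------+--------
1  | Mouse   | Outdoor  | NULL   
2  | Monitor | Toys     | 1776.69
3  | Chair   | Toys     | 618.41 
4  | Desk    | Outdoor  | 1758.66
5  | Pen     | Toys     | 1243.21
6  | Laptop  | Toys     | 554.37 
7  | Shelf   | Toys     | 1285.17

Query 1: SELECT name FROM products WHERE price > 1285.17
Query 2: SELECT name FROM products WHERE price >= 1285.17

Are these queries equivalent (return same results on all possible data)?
No, not equivalent

Query 1 returns: [('Monitor',), ('Desk',)]
Query 2 returns: [('Monitor',), ('Desk',), ('Shelf',)]

Reason: > vs >= gives different results when price = 1285.17 exists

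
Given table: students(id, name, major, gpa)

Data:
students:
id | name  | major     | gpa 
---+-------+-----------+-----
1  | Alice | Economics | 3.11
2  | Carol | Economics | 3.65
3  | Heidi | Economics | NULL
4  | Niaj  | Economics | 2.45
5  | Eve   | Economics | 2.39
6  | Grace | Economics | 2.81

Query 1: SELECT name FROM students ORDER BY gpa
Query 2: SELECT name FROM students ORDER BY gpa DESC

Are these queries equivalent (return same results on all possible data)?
No, not equivalent

Query 1 returns: [('Heidi',), ('Eve',), ('Niaj',), ('Grace',), ('Alice',), ('Carol',)]
Query 2 returns: [('Carol',), ('Alice',), ('Grace',), ('Niaj',), ('Eve',), ('Heidi',)]

Reason: ASC vs DESC gives opposite ordering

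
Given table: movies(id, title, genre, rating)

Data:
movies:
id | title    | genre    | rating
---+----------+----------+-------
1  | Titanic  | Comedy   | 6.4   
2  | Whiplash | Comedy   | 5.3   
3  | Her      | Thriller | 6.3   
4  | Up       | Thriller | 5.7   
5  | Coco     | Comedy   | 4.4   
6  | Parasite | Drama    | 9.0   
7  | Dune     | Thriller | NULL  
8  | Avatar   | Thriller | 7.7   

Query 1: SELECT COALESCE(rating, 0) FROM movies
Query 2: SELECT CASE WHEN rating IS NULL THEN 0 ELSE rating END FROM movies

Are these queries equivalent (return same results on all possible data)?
Yes, equivalent

Both queries return: [(0,), (4.4,), (5.3,), (5.7,), (6.3,), (6.4,), (7.7,), (9.0,)]

Reason: COALESCE vs CASE for NULL handling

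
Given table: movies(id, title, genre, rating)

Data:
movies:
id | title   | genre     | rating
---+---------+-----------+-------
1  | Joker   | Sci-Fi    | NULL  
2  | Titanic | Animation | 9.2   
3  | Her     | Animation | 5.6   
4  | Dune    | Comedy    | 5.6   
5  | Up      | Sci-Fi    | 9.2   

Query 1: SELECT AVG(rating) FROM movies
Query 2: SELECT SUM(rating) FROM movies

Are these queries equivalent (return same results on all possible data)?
No, not equivalent

Query 1 returns: [(7.3999999999999995,)]
Query 2 returns: [(29.599999999999998,)]

Reason: AVG vs SUM give different aggregate values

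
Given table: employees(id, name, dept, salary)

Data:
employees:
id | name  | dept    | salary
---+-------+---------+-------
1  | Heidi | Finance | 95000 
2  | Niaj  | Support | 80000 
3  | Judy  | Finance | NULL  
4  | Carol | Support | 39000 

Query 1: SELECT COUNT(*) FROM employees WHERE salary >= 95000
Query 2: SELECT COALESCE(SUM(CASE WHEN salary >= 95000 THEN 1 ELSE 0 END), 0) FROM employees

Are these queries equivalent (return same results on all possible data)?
Yes, equivalent

Both queries return: [(1,)]

Reason: COUNT with WHERE vs conditional SUM (COALESCE handles empty-table NULL)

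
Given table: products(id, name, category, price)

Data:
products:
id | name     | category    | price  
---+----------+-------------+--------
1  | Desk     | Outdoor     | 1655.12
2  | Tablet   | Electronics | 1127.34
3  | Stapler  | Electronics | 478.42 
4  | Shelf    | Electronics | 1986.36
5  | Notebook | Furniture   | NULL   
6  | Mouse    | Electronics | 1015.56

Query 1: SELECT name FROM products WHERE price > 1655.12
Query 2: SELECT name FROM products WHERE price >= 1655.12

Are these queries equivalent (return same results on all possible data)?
No, not equivalent

Query 1 returns: [('Shelf',)]
Query 2 returns: [('Desk',), ('Shelf',)]

Reason: > vs >= gives different results when price = 1655.12 exists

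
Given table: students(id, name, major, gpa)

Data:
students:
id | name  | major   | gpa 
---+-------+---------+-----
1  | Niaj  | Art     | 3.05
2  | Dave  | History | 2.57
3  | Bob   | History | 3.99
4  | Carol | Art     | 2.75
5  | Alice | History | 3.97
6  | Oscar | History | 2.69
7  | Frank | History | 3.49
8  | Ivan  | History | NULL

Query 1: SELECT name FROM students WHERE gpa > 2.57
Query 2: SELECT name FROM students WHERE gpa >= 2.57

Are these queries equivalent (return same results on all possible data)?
No, not equivalent

Query 1 returns: [('Niaj',), ('Bob',), ('Carol',), ('Alice',), ('Oscar',), ('Frank',)]
Query 2 returns: [('Niaj',), ('Dave',), ('Bob',), ('Carol',), ('Alice',), ('Oscar',), ('Frank',)]

Reason: > vs >= gives different results when gpa = 2.57 exists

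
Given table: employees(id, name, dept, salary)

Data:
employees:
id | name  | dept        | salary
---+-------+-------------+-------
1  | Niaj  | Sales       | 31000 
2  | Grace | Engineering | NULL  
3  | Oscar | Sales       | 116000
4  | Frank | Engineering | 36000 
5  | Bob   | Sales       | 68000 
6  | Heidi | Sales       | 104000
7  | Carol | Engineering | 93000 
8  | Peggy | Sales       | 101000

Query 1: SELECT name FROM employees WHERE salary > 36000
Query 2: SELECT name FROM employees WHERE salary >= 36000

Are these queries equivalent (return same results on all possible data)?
No, not equivalent

Query 1 returns: [('Oscar',), ('Bob',), ('Heidi',), ('Carol',), ('Peggy',)]
Query 2 returns: [('Oscar',), ('Frank',), ('Bob',), ('Heidi',), ('Carol',), ('Peggy',)]

Reason: > vs >= gives different results when salary = 36000 exists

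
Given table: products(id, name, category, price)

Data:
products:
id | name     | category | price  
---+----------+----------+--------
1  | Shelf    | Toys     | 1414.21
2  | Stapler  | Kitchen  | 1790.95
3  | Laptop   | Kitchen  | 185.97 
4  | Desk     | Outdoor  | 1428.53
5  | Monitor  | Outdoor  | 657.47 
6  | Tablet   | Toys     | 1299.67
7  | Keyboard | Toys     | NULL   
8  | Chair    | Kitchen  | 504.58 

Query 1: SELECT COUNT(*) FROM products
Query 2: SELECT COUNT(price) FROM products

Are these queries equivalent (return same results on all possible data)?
No, not equivalent

Query 1 returns: [(8,)]
Query 2 returns: [(7,)]

Reason: COUNT(*) includes NULLs, COUNT(column) excludes them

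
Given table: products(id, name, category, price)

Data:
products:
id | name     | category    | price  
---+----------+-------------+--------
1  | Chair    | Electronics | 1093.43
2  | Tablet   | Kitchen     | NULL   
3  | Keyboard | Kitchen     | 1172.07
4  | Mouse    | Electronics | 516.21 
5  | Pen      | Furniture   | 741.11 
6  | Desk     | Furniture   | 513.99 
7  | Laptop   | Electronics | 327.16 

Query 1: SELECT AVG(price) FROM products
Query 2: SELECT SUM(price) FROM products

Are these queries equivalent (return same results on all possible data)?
No, not equivalent

Query 1 returns: [(727.3283333333334,)]
Query 2 returns: [(4363.97,)]

Reason: AVG vs SUM give different aggregate values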